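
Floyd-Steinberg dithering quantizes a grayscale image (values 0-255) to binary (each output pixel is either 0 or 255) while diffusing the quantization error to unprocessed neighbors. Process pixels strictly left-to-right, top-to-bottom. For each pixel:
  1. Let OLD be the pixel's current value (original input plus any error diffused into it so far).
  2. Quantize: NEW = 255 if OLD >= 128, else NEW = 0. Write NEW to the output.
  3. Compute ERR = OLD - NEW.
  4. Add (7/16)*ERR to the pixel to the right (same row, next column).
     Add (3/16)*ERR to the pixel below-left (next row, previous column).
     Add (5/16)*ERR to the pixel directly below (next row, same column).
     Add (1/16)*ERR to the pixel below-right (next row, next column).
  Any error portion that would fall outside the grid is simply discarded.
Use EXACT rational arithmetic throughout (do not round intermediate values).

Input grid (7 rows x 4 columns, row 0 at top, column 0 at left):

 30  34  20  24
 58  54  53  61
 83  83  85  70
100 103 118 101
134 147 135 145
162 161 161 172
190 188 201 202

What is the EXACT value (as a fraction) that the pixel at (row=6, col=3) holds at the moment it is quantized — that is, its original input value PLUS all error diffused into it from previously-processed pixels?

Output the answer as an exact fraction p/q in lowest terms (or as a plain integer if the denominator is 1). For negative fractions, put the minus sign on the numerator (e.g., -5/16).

(0,0): OLD=30 → NEW=0, ERR=30
(0,1): OLD=377/8 → NEW=0, ERR=377/8
(0,2): OLD=5199/128 → NEW=0, ERR=5199/128
(0,3): OLD=85545/2048 → NEW=0, ERR=85545/2048
(1,0): OLD=9755/128 → NEW=0, ERR=9755/128
(1,1): OLD=114237/1024 → NEW=0, ERR=114237/1024
(1,2): OLD=4105089/32768 → NEW=0, ERR=4105089/32768
(1,3): OLD=68891735/524288 → NEW=255, ERR=-64801705/524288
(2,0): OLD=2092783/16384 → NEW=0, ERR=2092783/16384
(2,1): OLD=105905333/524288 → NEW=255, ERR=-27788107/524288
(2,2): OLD=88875785/1048576 → NEW=0, ERR=88875785/1048576
(2,3): OLD=1279881413/16777216 → NEW=0, ERR=1279881413/16777216
(3,0): OLD=1090341759/8388608 → NEW=255, ERR=-1048753281/8388608
(3,1): OLD=7464628193/134217728 → NEW=0, ERR=7464628193/134217728
(3,2): OLD=386139368735/2147483648 → NEW=255, ERR=-161468961505/2147483648
(3,3): OLD=3341192556633/34359738368 → NEW=0, ERR=3341192556633/34359738368
(4,0): OLD=226256430931/2147483648 → NEW=0, ERR=226256430931/2147483648
(4,1): OLD=3239479543801/17179869184 → NEW=255, ERR=-1141387098119/17179869184
(4,2): OLD=57254621068121/549755813888 → NEW=0, ERR=57254621068121/549755813888
(4,3): OLD=1902175186082367/8796093022208 → NEW=255, ERR=-340828534580673/8796093022208
(5,0): OLD=50156316867811/274877906944 → NEW=255, ERR=-19937549402909/274877906944
(5,1): OLD=1184108858758421/8796093022208 → NEW=255, ERR=-1058894861904619/8796093022208
(5,2): OLD=569373921229569/4398046511104 → NEW=255, ERR=-552127939101951/4398046511104
(5,3): OLD=15688988113875673/140737488355328 → NEW=0, ERR=15688988113875673/140737488355328
(6,0): OLD=20373430297333023/140737488355328 → NEW=255, ERR=-15514629233275617/140737488355328
(6,1): OLD=166812063939451081/2251799813685248 → NEW=0, ERR=166812063939451081/2251799813685248
(6,2): OLD=7478019469105370415/36028797018963968 → NEW=255, ERR=-1709323770730441425/36028797018963968
(6,3): OLD=120038678278816133449/576460752303423488 → NEW=255, ERR=-26958813558556855991/576460752303423488
Target (6,3): original=202, with diffused error = 120038678278816133449/576460752303423488

Answer: 120038678278816133449/576460752303423488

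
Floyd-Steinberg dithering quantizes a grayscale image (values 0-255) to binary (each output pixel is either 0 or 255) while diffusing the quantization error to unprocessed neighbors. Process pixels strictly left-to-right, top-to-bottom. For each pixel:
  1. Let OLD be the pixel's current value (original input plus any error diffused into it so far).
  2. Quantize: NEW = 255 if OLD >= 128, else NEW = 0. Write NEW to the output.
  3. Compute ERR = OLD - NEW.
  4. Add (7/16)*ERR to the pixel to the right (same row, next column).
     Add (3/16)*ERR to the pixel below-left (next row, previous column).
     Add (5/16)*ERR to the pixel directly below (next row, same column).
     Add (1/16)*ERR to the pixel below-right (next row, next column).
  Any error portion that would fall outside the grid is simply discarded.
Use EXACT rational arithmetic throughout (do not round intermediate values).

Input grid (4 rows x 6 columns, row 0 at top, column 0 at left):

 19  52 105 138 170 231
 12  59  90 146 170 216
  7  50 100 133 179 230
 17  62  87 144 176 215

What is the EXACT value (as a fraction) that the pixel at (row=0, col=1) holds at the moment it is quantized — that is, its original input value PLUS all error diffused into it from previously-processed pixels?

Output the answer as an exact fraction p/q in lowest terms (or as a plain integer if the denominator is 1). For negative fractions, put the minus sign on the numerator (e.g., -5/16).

Answer: 965/16

Derivation:
(0,0): OLD=19 → NEW=0, ERR=19
(0,1): OLD=965/16 → NEW=0, ERR=965/16
Target (0,1): original=52, with diffused error = 965/16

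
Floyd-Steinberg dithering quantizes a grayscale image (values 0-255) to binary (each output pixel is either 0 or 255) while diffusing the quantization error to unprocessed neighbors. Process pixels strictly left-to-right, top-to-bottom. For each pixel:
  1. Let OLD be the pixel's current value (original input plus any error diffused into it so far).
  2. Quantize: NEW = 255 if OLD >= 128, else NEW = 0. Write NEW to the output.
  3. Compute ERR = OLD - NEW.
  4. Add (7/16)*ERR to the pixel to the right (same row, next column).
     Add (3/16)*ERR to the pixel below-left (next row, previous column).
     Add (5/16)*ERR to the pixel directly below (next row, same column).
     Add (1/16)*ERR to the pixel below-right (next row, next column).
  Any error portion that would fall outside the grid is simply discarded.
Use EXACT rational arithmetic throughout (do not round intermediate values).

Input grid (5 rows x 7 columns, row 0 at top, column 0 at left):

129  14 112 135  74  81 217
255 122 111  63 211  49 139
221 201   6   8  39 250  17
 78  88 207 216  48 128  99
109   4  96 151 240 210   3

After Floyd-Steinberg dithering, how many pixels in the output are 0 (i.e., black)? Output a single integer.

(0,0): OLD=129 → NEW=255, ERR=-126
(0,1): OLD=-329/8 → NEW=0, ERR=-329/8
(0,2): OLD=12033/128 → NEW=0, ERR=12033/128
(0,3): OLD=360711/2048 → NEW=255, ERR=-161529/2048
(0,4): OLD=1294129/32768 → NEW=0, ERR=1294129/32768
(0,5): OLD=51526231/524288 → NEW=0, ERR=51526231/524288
(0,6): OLD=2181011553/8388608 → NEW=255, ERR=41916513/8388608
(1,0): OLD=26613/128 → NEW=255, ERR=-6027/128
(1,1): OLD=100659/1024 → NEW=0, ERR=100659/1024
(1,2): OLD=5440303/32768 → NEW=255, ERR=-2915537/32768
(1,3): OLD=1665475/131072 → NEW=0, ERR=1665475/131072
(1,4): OLD=2033387177/8388608 → NEW=255, ERR=-105707863/8388608
(1,5): OLD=5207929337/67108864 → NEW=0, ERR=5207929337/67108864
(1,6): OLD=193977636983/1073741824 → NEW=255, ERR=-79826528137/1073741824
(2,0): OLD=3681761/16384 → NEW=255, ERR=-496159/16384
(2,1): OLD=104251579/524288 → NEW=255, ERR=-29441861/524288
(2,2): OLD=-317481231/8388608 → NEW=0, ERR=-317481231/8388608
(2,3): OLD=-839587927/67108864 → NEW=0, ERR=-839587927/67108864
(2,4): OLD=24123506169/536870912 → NEW=0, ERR=24123506169/536870912
(2,5): OLD=4796320538451/17179869184 → NEW=255, ERR=415453896531/17179869184
(2,6): OLD=2528209353077/274877906944 → NEW=0, ERR=2528209353077/274877906944
(3,0): OLD=486600401/8388608 → NEW=0, ERR=486600401/8388608
(3,1): OLD=5827768445/67108864 → NEW=0, ERR=5827768445/67108864
(3,2): OLD=122036182727/536870912 → NEW=255, ERR=-14865899833/536870912
(3,3): OLD=442458193921/2147483648 → NEW=255, ERR=-105150136319/2147483648
(3,4): OLD=12196920066769/274877906944 → NEW=0, ERR=12196920066769/274877906944
(3,5): OLD=350750284414467/2199023255552 → NEW=255, ERR=-210000645751293/2199023255552
(3,6): OLD=2167554789414365/35184372088832 → NEW=0, ERR=2167554789414365/35184372088832
(4,0): OLD=153985180191/1073741824 → NEW=255, ERR=-119818984929/1073741824
(4,1): OLD=-330702489837/17179869184 → NEW=0, ERR=-330702489837/17179869184
(4,2): OLD=20663123114749/274877906944 → NEW=0, ERR=20663123114749/274877906944
(4,3): OLD=385215108610799/2199023255552 → NEW=255, ERR=-175535821554961/2199023255552
(4,4): OLD=3482849838130589/17592186044416 → NEW=255, ERR=-1003157603195491/17592186044416
(4,5): OLD=95439102250424733/562949953421312 → NEW=255, ERR=-48113135872009827/562949953421312
(4,6): OLD=-190126135499027621/9007199254740992 → NEW=0, ERR=-190126135499027621/9007199254740992
Output grid:
  Row 0: #..#..#  (4 black, running=4)
  Row 1: #.#.#.#  (3 black, running=7)
  Row 2: ##...#.  (4 black, running=11)
  Row 3: ..##.#.  (4 black, running=15)
  Row 4: #..###.  (3 black, running=18)

Answer: 18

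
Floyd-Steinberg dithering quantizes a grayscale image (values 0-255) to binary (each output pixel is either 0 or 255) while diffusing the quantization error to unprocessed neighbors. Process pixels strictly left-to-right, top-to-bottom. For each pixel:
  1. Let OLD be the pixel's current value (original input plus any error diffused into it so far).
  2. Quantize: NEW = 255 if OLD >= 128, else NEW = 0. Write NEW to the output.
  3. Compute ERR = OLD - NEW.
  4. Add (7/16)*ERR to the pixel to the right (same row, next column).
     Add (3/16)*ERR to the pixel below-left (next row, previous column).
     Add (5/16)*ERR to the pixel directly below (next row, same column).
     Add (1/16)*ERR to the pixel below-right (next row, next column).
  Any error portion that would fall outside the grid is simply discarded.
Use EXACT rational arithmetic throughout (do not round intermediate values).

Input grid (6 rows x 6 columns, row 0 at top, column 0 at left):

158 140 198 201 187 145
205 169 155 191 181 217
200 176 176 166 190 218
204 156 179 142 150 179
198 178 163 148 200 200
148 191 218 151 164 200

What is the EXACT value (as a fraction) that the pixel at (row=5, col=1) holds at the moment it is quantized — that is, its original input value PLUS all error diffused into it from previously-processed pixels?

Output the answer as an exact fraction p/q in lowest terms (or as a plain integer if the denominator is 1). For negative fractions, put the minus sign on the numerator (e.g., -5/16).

(0,0): OLD=158 → NEW=255, ERR=-97
(0,1): OLD=1561/16 → NEW=0, ERR=1561/16
(0,2): OLD=61615/256 → NEW=255, ERR=-3665/256
(0,3): OLD=797641/4096 → NEW=255, ERR=-246839/4096
(0,4): OLD=10527359/65536 → NEW=255, ERR=-6184321/65536
(0,5): OLD=108753273/1048576 → NEW=0, ERR=108753273/1048576
(1,0): OLD=49403/256 → NEW=255, ERR=-15877/256
(1,1): OLD=335069/2048 → NEW=255, ERR=-187171/2048
(1,2): OLD=6903585/65536 → NEW=0, ERR=6903585/65536
(1,3): OLD=52341197/262144 → NEW=255, ERR=-14505523/262144
(1,4): OLD=2398844807/16777216 → NEW=255, ERR=-1879345273/16777216
(1,5): OLD=52212152705/268435456 → NEW=255, ERR=-16238888575/268435456
(2,0): OLD=5357007/32768 → NEW=255, ERR=-2998833/32768
(2,1): OLD=129264597/1048576 → NEW=0, ERR=129264597/1048576
(2,2): OLD=4140031167/16777216 → NEW=255, ERR=-138158913/16777216
(2,3): OLD=17540343943/134217728 → NEW=255, ERR=-16685176697/134217728
(2,4): OLD=368533369365/4294967296 → NEW=0, ERR=368533369365/4294967296
(2,5): OLD=15780356038115/68719476736 → NEW=255, ERR=-1743110529565/68719476736
(3,0): OLD=3330532575/16777216 → NEW=255, ERR=-947657505/16777216
(3,1): OLD=21816808563/134217728 → NEW=255, ERR=-12408712077/134217728
(3,2): OLD=129251285129/1073741824 → NEW=0, ERR=129251285129/1073741824
(3,3): OLD=11777804834971/68719476736 → NEW=255, ERR=-5745661732709/68719476736
(3,4): OLD=70208819764539/549755813888 → NEW=0, ERR=70208819764539/549755813888
(3,5): OLD=2043410239423125/8796093022208 → NEW=255, ERR=-199593481239915/8796093022208
(4,0): OLD=350069325873/2147483648 → NEW=255, ERR=-197539004367/2147483648
(4,1): OLD=4394770982909/34359738368 → NEW=0, ERR=4394770982909/34359738368
(4,2): OLD=258517354547943/1099511627776 → NEW=255, ERR=-21858110534937/1099511627776
(4,3): OLD=2544590056771619/17592186044416 → NEW=255, ERR=-1941417384554461/17592186044416
(4,4): OLD=51270034521563219/281474976710656 → NEW=255, ERR=-20506084539654061/281474976710656
(4,5): OLD=761189292417578341/4503599627370496 → NEW=255, ERR=-387228612561898139/4503599627370496
(5,0): OLD=78745053054791/549755813888 → NEW=255, ERR=-61442679486649/549755813888
(5,1): OLD=3036359077095095/17592186044416 → NEW=255, ERR=-1449648364230985/17592186044416
Target (5,1): original=191, with diffused error = 3036359077095095/17592186044416

Answer: 3036359077095095/17592186044416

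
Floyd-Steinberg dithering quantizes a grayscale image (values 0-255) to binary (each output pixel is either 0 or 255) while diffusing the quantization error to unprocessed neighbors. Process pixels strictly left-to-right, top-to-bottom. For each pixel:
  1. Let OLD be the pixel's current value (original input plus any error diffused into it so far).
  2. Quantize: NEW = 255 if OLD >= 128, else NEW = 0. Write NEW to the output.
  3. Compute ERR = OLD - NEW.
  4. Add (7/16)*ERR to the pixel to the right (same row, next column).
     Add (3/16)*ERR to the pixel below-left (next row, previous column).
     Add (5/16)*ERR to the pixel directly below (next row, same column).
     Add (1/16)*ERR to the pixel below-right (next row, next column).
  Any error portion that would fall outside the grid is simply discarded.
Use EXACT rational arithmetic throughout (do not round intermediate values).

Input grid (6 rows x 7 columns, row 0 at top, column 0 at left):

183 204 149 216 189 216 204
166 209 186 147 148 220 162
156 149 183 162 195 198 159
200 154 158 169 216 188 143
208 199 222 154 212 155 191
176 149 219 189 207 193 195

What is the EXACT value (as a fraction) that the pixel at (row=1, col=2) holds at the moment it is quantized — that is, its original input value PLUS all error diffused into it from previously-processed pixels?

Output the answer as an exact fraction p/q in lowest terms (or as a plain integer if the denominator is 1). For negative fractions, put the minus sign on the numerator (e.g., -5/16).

(0,0): OLD=183 → NEW=255, ERR=-72
(0,1): OLD=345/2 → NEW=255, ERR=-165/2
(0,2): OLD=3613/32 → NEW=0, ERR=3613/32
(0,3): OLD=135883/512 → NEW=255, ERR=5323/512
(0,4): OLD=1585549/8192 → NEW=255, ERR=-503411/8192
(0,5): OLD=24787675/131072 → NEW=255, ERR=-8635685/131072
(0,6): OLD=367369213/2097152 → NEW=255, ERR=-167404547/2097152
(1,0): OLD=4097/32 → NEW=255, ERR=-4063/32
(1,1): OLD=36951/256 → NEW=255, ERR=-28329/256
(1,2): OLD=1389875/8192 → NEW=255, ERR=-699085/8192
Target (1,2): original=186, with diffused error = 1389875/8192

Answer: 1389875/8192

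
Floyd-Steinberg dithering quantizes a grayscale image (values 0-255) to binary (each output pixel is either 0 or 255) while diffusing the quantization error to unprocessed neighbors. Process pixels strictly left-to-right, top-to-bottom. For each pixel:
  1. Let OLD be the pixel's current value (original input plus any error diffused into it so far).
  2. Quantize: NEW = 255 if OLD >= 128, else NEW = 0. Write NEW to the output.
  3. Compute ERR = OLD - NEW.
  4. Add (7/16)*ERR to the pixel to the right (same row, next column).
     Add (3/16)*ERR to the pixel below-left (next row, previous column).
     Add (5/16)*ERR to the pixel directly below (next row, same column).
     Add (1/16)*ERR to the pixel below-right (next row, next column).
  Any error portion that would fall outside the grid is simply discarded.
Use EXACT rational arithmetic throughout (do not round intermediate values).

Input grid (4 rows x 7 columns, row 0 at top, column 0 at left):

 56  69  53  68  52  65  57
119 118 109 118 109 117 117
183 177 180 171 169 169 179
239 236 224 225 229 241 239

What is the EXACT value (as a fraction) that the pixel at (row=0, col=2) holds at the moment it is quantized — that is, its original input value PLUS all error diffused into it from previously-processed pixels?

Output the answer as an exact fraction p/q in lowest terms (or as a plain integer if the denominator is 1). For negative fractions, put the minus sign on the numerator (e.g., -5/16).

(0,0): OLD=56 → NEW=0, ERR=56
(0,1): OLD=187/2 → NEW=0, ERR=187/2
(0,2): OLD=3005/32 → NEW=0, ERR=3005/32
Target (0,2): original=53, with diffused error = 3005/32

Answer: 3005/32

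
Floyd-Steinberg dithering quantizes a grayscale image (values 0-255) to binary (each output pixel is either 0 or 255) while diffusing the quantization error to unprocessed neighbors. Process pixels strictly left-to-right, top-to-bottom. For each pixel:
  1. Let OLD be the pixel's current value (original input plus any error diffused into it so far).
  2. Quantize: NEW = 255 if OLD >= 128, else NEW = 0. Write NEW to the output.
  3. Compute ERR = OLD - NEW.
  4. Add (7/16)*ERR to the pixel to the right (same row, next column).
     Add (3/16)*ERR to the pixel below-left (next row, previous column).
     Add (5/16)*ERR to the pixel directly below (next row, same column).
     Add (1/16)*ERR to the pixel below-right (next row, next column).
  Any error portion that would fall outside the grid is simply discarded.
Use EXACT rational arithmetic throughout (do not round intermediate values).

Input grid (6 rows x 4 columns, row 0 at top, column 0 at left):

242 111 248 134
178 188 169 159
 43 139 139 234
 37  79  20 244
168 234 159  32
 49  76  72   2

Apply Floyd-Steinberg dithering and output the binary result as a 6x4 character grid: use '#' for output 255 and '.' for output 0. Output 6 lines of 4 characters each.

Answer: #.##
###.
..##
...#
###.
....

Derivation:
(0,0): OLD=242 → NEW=255, ERR=-13
(0,1): OLD=1685/16 → NEW=0, ERR=1685/16
(0,2): OLD=75283/256 → NEW=255, ERR=10003/256
(0,3): OLD=618885/4096 → NEW=255, ERR=-425595/4096
(1,0): OLD=49583/256 → NEW=255, ERR=-15697/256
(1,1): OLD=410825/2048 → NEW=255, ERR=-111415/2048
(1,2): OLD=9470589/65536 → NEW=255, ERR=-7241091/65536
(1,3): OLD=84549115/1048576 → NEW=0, ERR=84549115/1048576
(2,0): OLD=446899/32768 → NEW=0, ERR=446899/32768
(2,1): OLD=108440545/1048576 → NEW=0, ERR=108440545/1048576
(2,2): OLD=338554053/2097152 → NEW=255, ERR=-196219707/2097152
(2,3): OLD=7091975377/33554432 → NEW=255, ERR=-1464404783/33554432
(3,0): OLD=1017582467/16777216 → NEW=0, ERR=1017582467/16777216
(3,1): OLD=32524261213/268435456 → NEW=0, ERR=32524261213/268435456
(3,2): OLD=180603626659/4294967296 → NEW=0, ERR=180603626659/4294967296
(3,3): OLD=16692700689141/68719476736 → NEW=255, ERR=-830765878539/68719476736
(4,0): OLD=900533886727/4294967296 → NEW=255, ERR=-194682773753/4294967296
(4,1): OLD=9060915514261/34359738368 → NEW=255, ERR=299182230421/34359738368
(4,2): OLD=199293103409909/1099511627776 → NEW=255, ERR=-81082361672971/1099511627776
(4,3): OLD=-24853320147901/17592186044416 → NEW=0, ERR=-24853320147901/17592186044416
(5,0): OLD=20048270621655/549755813888 → NEW=0, ERR=20048270621655/549755813888
(5,1): OLD=1372465209846465/17592186044416 → NEW=0, ERR=1372465209846465/17592186044416
(5,2): OLD=733296474993333/8796093022208 → NEW=0, ERR=733296474993333/8796093022208
(5,3): OLD=9407516215820933/281474976710656 → NEW=0, ERR=9407516215820933/281474976710656
Row 0: #.##
Row 1: ###.
Row 2: ..##
Row 3: ...#
Row 4: ###.
Row 5: ....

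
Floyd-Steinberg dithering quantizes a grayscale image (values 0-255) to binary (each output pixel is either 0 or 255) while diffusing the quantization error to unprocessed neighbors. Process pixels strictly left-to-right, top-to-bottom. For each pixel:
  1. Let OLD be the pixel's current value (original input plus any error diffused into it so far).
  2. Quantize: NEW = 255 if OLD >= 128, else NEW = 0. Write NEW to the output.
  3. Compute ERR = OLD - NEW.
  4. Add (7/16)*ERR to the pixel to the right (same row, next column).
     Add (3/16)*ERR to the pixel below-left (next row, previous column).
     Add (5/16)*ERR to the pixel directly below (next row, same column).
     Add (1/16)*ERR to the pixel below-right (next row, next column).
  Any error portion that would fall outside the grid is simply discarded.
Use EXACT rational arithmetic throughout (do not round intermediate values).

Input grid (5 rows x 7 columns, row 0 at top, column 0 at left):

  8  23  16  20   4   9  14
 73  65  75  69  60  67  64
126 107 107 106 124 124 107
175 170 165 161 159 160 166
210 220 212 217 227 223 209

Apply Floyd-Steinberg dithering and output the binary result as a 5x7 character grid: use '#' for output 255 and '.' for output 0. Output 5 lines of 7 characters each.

(0,0): OLD=8 → NEW=0, ERR=8
(0,1): OLD=53/2 → NEW=0, ERR=53/2
(0,2): OLD=883/32 → NEW=0, ERR=883/32
(0,3): OLD=16421/512 → NEW=0, ERR=16421/512
(0,4): OLD=147715/8192 → NEW=0, ERR=147715/8192
(0,5): OLD=2213653/131072 → NEW=0, ERR=2213653/131072
(0,6): OLD=44855699/2097152 → NEW=0, ERR=44855699/2097152
(1,0): OLD=2575/32 → NEW=0, ERR=2575/32
(1,1): OLD=29225/256 → NEW=0, ERR=29225/256
(1,2): OLD=1157021/8192 → NEW=255, ERR=-931939/8192
(1,3): OLD=1125817/32768 → NEW=0, ERR=1125817/32768
(1,4): OLD=180013931/2097152 → NEW=0, ERR=180013931/2097152
(1,5): OLD=1928859419/16777216 → NEW=0, ERR=1928859419/16777216
(1,6): OLD=32759460661/268435456 → NEW=0, ERR=32759460661/268435456
(2,0): OLD=706771/4096 → NEW=255, ERR=-337709/4096
(2,1): OLD=11836161/131072 → NEW=0, ERR=11836161/131072
(2,2): OLD=261166275/2097152 → NEW=0, ERR=261166275/2097152
(2,3): OLD=3023330283/16777216 → NEW=255, ERR=-1254859797/16777216
(2,4): OLD=19032765883/134217728 → NEW=255, ERR=-15192754757/134217728
(2,5): OLD=595506296777/4294967296 → NEW=255, ERR=-499710363703/4294967296
(2,6): OLD=6969556328975/68719476736 → NEW=0, ERR=6969556328975/68719476736
(3,0): OLD=348476643/2097152 → NEW=255, ERR=-186297117/2097152
(3,1): OLD=2978829159/16777216 → NEW=255, ERR=-1299360921/16777216
(3,2): OLD=21696712005/134217728 → NEW=255, ERR=-12528808635/134217728
(3,3): OLD=44746298083/536870912 → NEW=0, ERR=44746298083/536870912
(3,4): OLD=9180973533411/68719476736 → NEW=255, ERR=-8342493034269/68719476736
(3,5): OLD=45338779329689/549755813888 → NEW=0, ERR=45338779329689/549755813888
(3,6): OLD=1992342223599367/8796093022208 → NEW=255, ERR=-250661497063673/8796093022208
(4,0): OLD=45021478317/268435456 → NEW=255, ERR=-23429562963/268435456
(4,1): OLD=577918107913/4294967296 → NEW=255, ERR=-517298552567/4294967296
(4,2): OLD=9684104576679/68719476736 → NEW=255, ERR=-7839361991001/68719476736
(4,3): OLD=90456945469789/549755813888 → NEW=255, ERR=-49730787071651/549755813888
(4,4): OLD=748367216197479/4398046511104 → NEW=255, ERR=-373134644134041/4398046511104
(4,5): OLD=27967853632159239/140737488355328 → NEW=255, ERR=-7920205898449401/140737488355328
(4,6): OLD=406738527514377569/2251799813685248 → NEW=255, ERR=-167470424975360671/2251799813685248
Row 0: .......
Row 1: ..#....
Row 2: #..###.
Row 3: ###.#.#
Row 4: #######

Answer: .......
..#....
#..###.
###.#.#
#######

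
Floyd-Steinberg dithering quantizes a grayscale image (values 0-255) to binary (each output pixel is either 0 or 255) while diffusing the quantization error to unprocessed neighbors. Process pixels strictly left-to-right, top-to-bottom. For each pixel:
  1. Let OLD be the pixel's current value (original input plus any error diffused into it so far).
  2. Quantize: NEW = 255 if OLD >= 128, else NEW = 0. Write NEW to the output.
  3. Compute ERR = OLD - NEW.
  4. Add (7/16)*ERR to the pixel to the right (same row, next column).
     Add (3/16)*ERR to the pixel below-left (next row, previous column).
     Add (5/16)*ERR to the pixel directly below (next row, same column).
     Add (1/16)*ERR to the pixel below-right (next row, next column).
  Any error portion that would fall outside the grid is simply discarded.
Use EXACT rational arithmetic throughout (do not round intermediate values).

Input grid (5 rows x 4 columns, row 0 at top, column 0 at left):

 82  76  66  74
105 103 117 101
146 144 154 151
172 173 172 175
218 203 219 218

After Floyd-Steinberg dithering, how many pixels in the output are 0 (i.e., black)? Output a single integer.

(0,0): OLD=82 → NEW=0, ERR=82
(0,1): OLD=895/8 → NEW=0, ERR=895/8
(0,2): OLD=14713/128 → NEW=0, ERR=14713/128
(0,3): OLD=254543/2048 → NEW=0, ERR=254543/2048
(1,0): OLD=19405/128 → NEW=255, ERR=-13235/128
(1,1): OLD=122267/1024 → NEW=0, ERR=122267/1024
(1,2): OLD=7715383/32768 → NEW=255, ERR=-640457/32768
(1,3): OLD=72599857/524288 → NEW=255, ERR=-61093583/524288
(2,0): OLD=2229465/16384 → NEW=255, ERR=-1948455/16384
(2,1): OLD=62472291/524288 → NEW=0, ERR=62472291/524288
(2,2): OLD=194654383/1048576 → NEW=255, ERR=-72732497/1048576
(2,3): OLD=1392801683/16777216 → NEW=0, ERR=1392801683/16777216
(3,0): OLD=1318504649/8388608 → NEW=255, ERR=-820590391/8388608
(3,1): OLD=19730128599/134217728 → NEW=255, ERR=-14495392041/134217728
(3,2): OLD=270770791977/2147483648 → NEW=0, ERR=270770791977/2147483648
(3,3): OLD=8650786681503/34359738368 → NEW=255, ERR=-110946602337/34359738368
(4,0): OLD=359018027861/2147483648 → NEW=255, ERR=-188590302379/2147483648
(4,1): OLD=2548752322303/17179869184 → NEW=255, ERR=-1832114319617/17179869184
(4,2): OLD=112364925955487/549755813888 → NEW=255, ERR=-27822806585953/549755813888
(4,3): OLD=1783230227298825/8796093022208 → NEW=255, ERR=-459773493364215/8796093022208
Output grid:
  Row 0: ....  (4 black, running=4)
  Row 1: #.##  (1 black, running=5)
  Row 2: #.#.  (2 black, running=7)
  Row 3: ##.#  (1 black, running=8)
  Row 4: ####  (0 black, running=8)

Answer: 8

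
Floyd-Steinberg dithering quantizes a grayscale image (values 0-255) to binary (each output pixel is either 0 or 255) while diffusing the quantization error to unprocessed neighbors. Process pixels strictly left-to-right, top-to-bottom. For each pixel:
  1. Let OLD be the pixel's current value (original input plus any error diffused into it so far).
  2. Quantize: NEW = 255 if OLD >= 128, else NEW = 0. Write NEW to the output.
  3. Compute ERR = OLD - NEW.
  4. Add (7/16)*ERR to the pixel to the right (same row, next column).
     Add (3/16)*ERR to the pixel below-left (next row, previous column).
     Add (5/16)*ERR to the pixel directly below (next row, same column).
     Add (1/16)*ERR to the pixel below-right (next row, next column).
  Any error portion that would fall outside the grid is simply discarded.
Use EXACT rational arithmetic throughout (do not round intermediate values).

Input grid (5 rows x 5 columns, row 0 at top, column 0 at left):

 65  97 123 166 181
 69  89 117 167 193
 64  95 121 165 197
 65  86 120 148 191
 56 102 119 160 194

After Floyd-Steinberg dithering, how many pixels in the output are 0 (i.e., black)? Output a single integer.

Answer: 13

Derivation:
(0,0): OLD=65 → NEW=0, ERR=65
(0,1): OLD=2007/16 → NEW=0, ERR=2007/16
(0,2): OLD=45537/256 → NEW=255, ERR=-19743/256
(0,3): OLD=541735/4096 → NEW=255, ERR=-502745/4096
(0,4): OLD=8342801/65536 → NEW=0, ERR=8342801/65536
(1,0): OLD=28885/256 → NEW=0, ERR=28885/256
(1,1): OLD=342355/2048 → NEW=255, ERR=-179885/2048
(1,2): OLD=2575439/65536 → NEW=0, ERR=2575439/65536
(1,3): OLD=43223715/262144 → NEW=255, ERR=-23623005/262144
(1,4): OLD=778819977/4194304 → NEW=255, ERR=-290727543/4194304
(2,0): OLD=2712897/32768 → NEW=0, ERR=2712897/32768
(2,1): OLD=123934555/1048576 → NEW=0, ERR=123934555/1048576
(2,2): OLD=2728042961/16777216 → NEW=255, ERR=-1550147119/16777216
(2,3): OLD=23052040675/268435456 → NEW=0, ERR=23052040675/268435456
(2,4): OLD=890250071157/4294967296 → NEW=255, ERR=-204966589323/4294967296
(3,0): OLD=1896386225/16777216 → NEW=0, ERR=1896386225/16777216
(3,1): OLD=21506739549/134217728 → NEW=255, ERR=-12718781091/134217728
(3,2): OLD=314204738831/4294967296 → NEW=0, ERR=314204738831/4294967296
(3,3): OLD=1650292694039/8589934592 → NEW=255, ERR=-540140626921/8589934592
(3,4): OLD=21157855133075/137438953472 → NEW=255, ERR=-13889078002285/137438953472
(4,0): OLD=157958190015/2147483648 → NEW=0, ERR=157958190015/2147483648
(4,1): OLD=8613885402815/68719476736 → NEW=0, ERR=8613885402815/68719476736
(4,2): OLD=196800069666833/1099511627776 → NEW=255, ERR=-83575395416047/1099511627776
(4,3): OLD=1631130539050687/17592186044416 → NEW=0, ERR=1631130539050687/17592186044416
(4,4): OLD=56028841329825465/281474976710656 → NEW=255, ERR=-15747277731391815/281474976710656
Output grid:
  Row 0: ..##.  (3 black, running=3)
  Row 1: .#.##  (2 black, running=5)
  Row 2: ..#.#  (3 black, running=8)
  Row 3: .#.##  (2 black, running=10)
  Row 4: ..#.#  (3 black, running=13)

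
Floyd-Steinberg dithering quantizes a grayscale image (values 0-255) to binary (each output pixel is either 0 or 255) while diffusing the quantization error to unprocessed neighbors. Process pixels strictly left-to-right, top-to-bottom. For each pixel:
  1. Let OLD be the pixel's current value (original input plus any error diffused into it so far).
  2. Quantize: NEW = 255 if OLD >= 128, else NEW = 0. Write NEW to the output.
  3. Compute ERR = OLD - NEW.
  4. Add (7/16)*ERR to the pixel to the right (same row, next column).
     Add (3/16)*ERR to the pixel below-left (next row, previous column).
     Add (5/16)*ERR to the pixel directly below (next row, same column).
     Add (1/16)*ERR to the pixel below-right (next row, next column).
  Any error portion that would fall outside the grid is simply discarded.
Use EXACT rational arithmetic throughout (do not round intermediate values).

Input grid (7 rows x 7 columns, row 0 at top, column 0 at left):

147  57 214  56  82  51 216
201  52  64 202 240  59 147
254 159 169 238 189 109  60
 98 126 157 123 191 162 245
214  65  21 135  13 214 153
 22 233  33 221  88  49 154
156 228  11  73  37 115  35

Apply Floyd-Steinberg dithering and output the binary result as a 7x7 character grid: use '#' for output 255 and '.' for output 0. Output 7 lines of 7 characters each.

(0,0): OLD=147 → NEW=255, ERR=-108
(0,1): OLD=39/4 → NEW=0, ERR=39/4
(0,2): OLD=13969/64 → NEW=255, ERR=-2351/64
(0,3): OLD=40887/1024 → NEW=0, ERR=40887/1024
(0,4): OLD=1629697/16384 → NEW=0, ERR=1629697/16384
(0,5): OLD=24777223/262144 → NEW=0, ERR=24777223/262144
(0,6): OLD=1079410225/4194304 → NEW=255, ERR=9862705/4194304
(1,0): OLD=10821/64 → NEW=255, ERR=-5499/64
(1,1): OLD=1955/512 → NEW=0, ERR=1955/512
(1,2): OLD=1020511/16384 → NEW=0, ERR=1020511/16384
(1,3): OLD=16913715/65536 → NEW=255, ERR=202035/65536
(1,4): OLD=1227464441/4194304 → NEW=255, ERR=157916921/4194304
(1,5): OLD=3746904905/33554432 → NEW=0, ERR=3746904905/33554432
(1,6): OLD=108714351143/536870912 → NEW=255, ERR=-28187731417/536870912
(2,0): OLD=1866673/8192 → NEW=255, ERR=-222287/8192
(2,1): OLD=40535467/262144 → NEW=255, ERR=-26311253/262144
(2,2): OLD=609724865/4194304 → NEW=255, ERR=-459822655/4194304
(2,3): OLD=6776401913/33554432 → NEW=255, ERR=-1779978247/33554432
(2,4): OLD=53334794057/268435456 → NEW=255, ERR=-15116247223/268435456
(2,5): OLD=960077973443/8589934592 → NEW=0, ERR=960077973443/8589934592
(2,6): OLD=13671072164741/137438953472 → NEW=0, ERR=13671072164741/137438953472
(3,0): OLD=296542113/4194304 → NEW=0, ERR=296542113/4194304
(3,1): OLD=3466666253/33554432 → NEW=0, ERR=3466666253/33554432
(3,2): OLD=40727357815/268435456 → NEW=255, ERR=-27723683465/268435456
(3,3): OLD=47059667921/1073741824 → NEW=0, ERR=47059667921/1073741824
(3,4): OLD=28892141450145/137438953472 → NEW=255, ERR=-6154791685215/137438953472
(3,5): OLD=211619080697203/1099511627776 → NEW=255, ERR=-68756384385677/1099511627776
(3,6): OLD=4498523757372525/17592186044416 → NEW=255, ERR=12516316046445/17592186044416
(4,0): OLD=137152058447/536870912 → NEW=255, ERR=249975887/536870912
(4,1): OLD=709044169603/8589934592 → NEW=0, ERR=709044169603/8589934592
(4,2): OLD=5430636446605/137438953472 → NEW=0, ERR=5430636446605/137438953472
(4,3): OLD=166170940552735/1099511627776 → NEW=255, ERR=-114204524530145/1099511627776
(4,4): OLD=-487502486874067/8796093022208 → NEW=0, ERR=-487502486874067/8796093022208
(4,5): OLD=47159835061421101/281474976710656 → NEW=255, ERR=-24616283999796179/281474976710656
(4,6): OLD=500136425870094923/4503599627370496 → NEW=0, ERR=500136425870094923/4503599627370496
(5,0): OLD=5170787556153/137438953472 → NEW=0, ERR=5170787556153/137438953472
(5,1): OLD=310823684085907/1099511627776 → NEW=255, ERR=30448219003027/1099511627776
(5,2): OLD=379524605234933/8796093022208 → NEW=0, ERR=379524605234933/8796093022208
(5,3): OLD=14038264726963369/70368744177664 → NEW=255, ERR=-3905765038340951/70368744177664
(5,4): OLD=105869737956100643/4503599627370496 → NEW=0, ERR=105869737956100643/4503599627370496
(5,5): OLD=1776707778949120755/36028797018963968 → NEW=0, ERR=1776707778949120755/36028797018963968
(5,6): OLD=118066482990200948445/576460752303423488 → NEW=255, ERR=-28931008847172040995/576460752303423488
(6,0): OLD=3042557182184097/17592186044416 → NEW=255, ERR=-1443450259141983/17592186044416
(6,1): OLD=59447008834875029/281474976710656 → NEW=255, ERR=-12329110226342251/281474976710656
(6,2): OLD=-15114675241047521/4503599627370496 → NEW=0, ERR=-15114675241047521/4503599627370496
(6,3): OLD=2208241318780444993/36028797018963968 → NEW=0, ERR=2208241318780444993/36028797018963968
(6,4): OLD=5543987277768825635/72057594037927936 → NEW=0, ERR=5543987277768825635/72057594037927936
(6,5): OLD=1440045994026147873199/9223372036854775808 → NEW=255, ERR=-911913875371819957841/9223372036854775808
(6,6): OLD=-3077952303326853618727/147573952589676412928 → NEW=0, ERR=-3077952303326853618727/147573952589676412928
Row 0: #.#...#
Row 1: #..##.#
Row 2: #####..
Row 3: ..#.###
Row 4: #..#.#.
Row 5: .#.#..#
Row 6: ##...#.

Answer: #.#...#
#..##.#
#####..
..#.###
#..#.#.
.#.#..#
##...#.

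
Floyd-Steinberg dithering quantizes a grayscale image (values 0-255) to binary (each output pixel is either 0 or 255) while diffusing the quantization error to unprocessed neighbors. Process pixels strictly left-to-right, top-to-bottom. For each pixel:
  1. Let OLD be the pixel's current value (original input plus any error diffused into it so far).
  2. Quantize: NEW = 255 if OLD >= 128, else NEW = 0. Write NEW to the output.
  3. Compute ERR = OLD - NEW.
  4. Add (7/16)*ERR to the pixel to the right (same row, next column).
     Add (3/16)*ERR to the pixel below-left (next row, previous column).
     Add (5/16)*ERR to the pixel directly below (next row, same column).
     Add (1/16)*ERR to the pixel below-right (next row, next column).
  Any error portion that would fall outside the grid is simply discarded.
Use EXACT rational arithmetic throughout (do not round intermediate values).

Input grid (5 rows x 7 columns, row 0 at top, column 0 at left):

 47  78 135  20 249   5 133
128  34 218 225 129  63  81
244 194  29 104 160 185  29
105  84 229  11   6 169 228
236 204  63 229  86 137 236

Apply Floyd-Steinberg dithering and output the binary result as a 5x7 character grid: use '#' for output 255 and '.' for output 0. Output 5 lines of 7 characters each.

Answer: ..#.#.#
#.##...
##..##.
..#..##
##.#.##

Derivation:
(0,0): OLD=47 → NEW=0, ERR=47
(0,1): OLD=1577/16 → NEW=0, ERR=1577/16
(0,2): OLD=45599/256 → NEW=255, ERR=-19681/256
(0,3): OLD=-55847/4096 → NEW=0, ERR=-55847/4096
(0,4): OLD=15927535/65536 → NEW=255, ERR=-784145/65536
(0,5): OLD=-246135/1048576 → NEW=0, ERR=-246135/1048576
(0,6): OLD=2229646783/16777216 → NEW=255, ERR=-2048543297/16777216
(1,0): OLD=41259/256 → NEW=255, ERR=-24021/256
(1,1): OLD=25133/2048 → NEW=0, ERR=25133/2048
(1,2): OLD=13300401/65536 → NEW=255, ERR=-3411279/65536
(1,3): OLD=50048029/262144 → NEW=255, ERR=-16798691/262144
(1,4): OLD=1616130679/16777216 → NEW=0, ERR=1616130679/16777216
(1,5): OLD=10929143335/134217728 → NEW=0, ERR=10929143335/134217728
(1,6): OLD=168476941673/2147483648 → NEW=0, ERR=168476941673/2147483648
(2,0): OLD=7109951/32768 → NEW=255, ERR=-1245889/32768
(2,1): OLD=173619365/1048576 → NEW=255, ERR=-93767515/1048576
(2,2): OLD=-631451857/16777216 → NEW=0, ERR=-631451857/16777216
(2,3): OLD=11048323959/134217728 → NEW=0, ERR=11048323959/134217728
(2,4): OLD=254883689383/1073741824 → NEW=255, ERR=-18920475737/1073741824
(2,5): OLD=7678291956493/34359738368 → NEW=255, ERR=-1083441327347/34359738368
(2,6): OLD=24634845338923/549755813888 → NEW=0, ERR=24634845338923/549755813888
(3,0): OLD=1280962895/16777216 → NEW=0, ERR=1280962895/16777216
(3,1): OLD=10740833315/134217728 → NEW=0, ERR=10740833315/134217728
(3,2): OLD=281422122137/1073741824 → NEW=255, ERR=7617957017/1073741824
(3,3): OLD=146765718111/4294967296 → NEW=0, ERR=146765718111/4294967296
(3,4): OLD=8068185931087/549755813888 → NEW=0, ERR=8068185931087/549755813888
(3,5): OLD=760279484261213/4398046511104 → NEW=255, ERR=-361222376070307/4398046511104
(3,6): OLD=14362230363671747/70368744177664 → NEW=255, ERR=-3581799401632573/70368744177664
(4,0): OLD=590267156673/2147483648 → NEW=255, ERR=42658826433/2147483648
(4,1): OLD=8376936069965/34359738368 → NEW=255, ERR=-384797213875/34359738368
(4,2): OLD=39431939463843/549755813888 → NEW=0, ERR=39431939463843/549755813888
(4,3): OLD=1206181944854769/4398046511104 → NEW=255, ERR=84680084523249/4398046511104
(4,4): OLD=3016910497660035/35184372088832 → NEW=0, ERR=3016910497660035/35184372088832
(4,5): OLD=157874573713336835/1125899906842624 → NEW=255, ERR=-129229902531532285/1125899906842624
(4,6): OLD=2967771850112417797/18014398509481984 → NEW=255, ERR=-1625899769805488123/18014398509481984
Row 0: ..#.#.#
Row 1: #.##...
Row 2: ##..##.
Row 3: ..#..##
Row 4: ##.#.##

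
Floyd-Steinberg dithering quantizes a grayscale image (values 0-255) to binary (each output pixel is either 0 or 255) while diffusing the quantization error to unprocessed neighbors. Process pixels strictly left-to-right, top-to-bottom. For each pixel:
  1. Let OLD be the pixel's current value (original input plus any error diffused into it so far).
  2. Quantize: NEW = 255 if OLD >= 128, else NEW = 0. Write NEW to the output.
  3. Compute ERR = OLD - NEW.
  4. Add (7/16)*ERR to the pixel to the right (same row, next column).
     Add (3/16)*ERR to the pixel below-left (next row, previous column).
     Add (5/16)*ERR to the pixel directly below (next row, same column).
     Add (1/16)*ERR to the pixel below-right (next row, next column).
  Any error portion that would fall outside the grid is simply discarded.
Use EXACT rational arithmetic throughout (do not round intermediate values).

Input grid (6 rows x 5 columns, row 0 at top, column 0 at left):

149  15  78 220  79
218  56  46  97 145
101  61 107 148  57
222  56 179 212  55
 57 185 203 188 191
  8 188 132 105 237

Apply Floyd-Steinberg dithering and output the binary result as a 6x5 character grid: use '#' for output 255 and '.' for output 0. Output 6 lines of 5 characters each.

Answer: #..#.
#..#.
..#.#
#.##.
.####
.#..#

Derivation:
(0,0): OLD=149 → NEW=255, ERR=-106
(0,1): OLD=-251/8 → NEW=0, ERR=-251/8
(0,2): OLD=8227/128 → NEW=0, ERR=8227/128
(0,3): OLD=508149/2048 → NEW=255, ERR=-14091/2048
(0,4): OLD=2490035/32768 → NEW=0, ERR=2490035/32768
(1,0): OLD=22911/128 → NEW=255, ERR=-9729/128
(1,1): OLD=18809/1024 → NEW=0, ERR=18809/1024
(1,2): OLD=2322285/32768 → NEW=0, ERR=2322285/32768
(1,3): OLD=18890217/131072 → NEW=255, ERR=-14533143/131072
(1,4): OLD=251253915/2097152 → NEW=0, ERR=251253915/2097152
(2,0): OLD=1322051/16384 → NEW=0, ERR=1322051/16384
(2,1): OLD=57975953/524288 → NEW=0, ERR=57975953/524288
(2,2): OLD=1324428019/8388608 → NEW=255, ERR=-814667021/8388608
(2,3): OLD=13120500777/134217728 → NEW=0, ERR=13120500777/134217728
(2,4): OLD=279769387743/2147483648 → NEW=255, ERR=-267838942497/2147483648
(3,0): OLD=2247726995/8388608 → NEW=255, ERR=108631955/8388608
(3,1): OLD=5573790871/67108864 → NEW=0, ERR=5573790871/67108864
(3,2): OLD=451462629805/2147483648 → NEW=255, ERR=-96145700435/2147483648
(3,3): OLD=831101638533/4294967296 → NEW=255, ERR=-264115021947/4294967296
(3,4): OLD=-327767333255/68719476736 → NEW=0, ERR=-327767333255/68719476736
(4,0): OLD=82269934781/1073741824 → NEW=0, ERR=82269934781/1073741824
(4,1): OLD=8139509903549/34359738368 → NEW=255, ERR=-622223380291/34359738368
(4,2): OLD=96068230921651/549755813888 → NEW=255, ERR=-44119501619789/549755813888
(4,3): OLD=1143315647481021/8796093022208 → NEW=255, ERR=-1099688073182019/8796093022208
(4,4): OLD=18432365105362859/140737488355328 → NEW=255, ERR=-17455694425245781/140737488355328
(5,0): OLD=15694565935191/549755813888 → NEW=0, ERR=15694565935191/549755813888
(5,1): OLD=811756640523333/4398046511104 → NEW=255, ERR=-309745219808187/4398046511104
(5,2): OLD=7253001851105005/140737488355328 → NEW=0, ERR=7253001851105005/140737488355328
(5,3): OLD=33893317962430307/562949953421312 → NEW=0, ERR=33893317962430307/562949953421312
(5,4): OLD=1952465523922062417/9007199254740992 → NEW=255, ERR=-344370286036890543/9007199254740992
Row 0: #..#.
Row 1: #..#.
Row 2: ..#.#
Row 3: #.##.
Row 4: .####
Row 5: .#..#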